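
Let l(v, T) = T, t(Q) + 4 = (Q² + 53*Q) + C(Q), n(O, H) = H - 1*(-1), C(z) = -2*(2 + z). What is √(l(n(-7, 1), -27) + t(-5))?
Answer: I*√265 ≈ 16.279*I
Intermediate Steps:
C(z) = -4 - 2*z
n(O, H) = 1 + H (n(O, H) = H + 1 = 1 + H)
t(Q) = -8 + Q² + 51*Q (t(Q) = -4 + ((Q² + 53*Q) + (-4 - 2*Q)) = -4 + (-4 + Q² + 51*Q) = -8 + Q² + 51*Q)
√(l(n(-7, 1), -27) + t(-5)) = √(-27 + (-8 + (-5)² + 51*(-5))) = √(-27 + (-8 + 25 - 255)) = √(-27 - 238) = √(-265) = I*√265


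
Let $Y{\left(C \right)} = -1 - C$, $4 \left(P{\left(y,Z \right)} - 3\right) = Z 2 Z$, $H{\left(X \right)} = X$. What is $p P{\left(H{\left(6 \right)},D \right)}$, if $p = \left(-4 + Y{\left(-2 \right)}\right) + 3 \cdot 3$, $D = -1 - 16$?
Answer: $885$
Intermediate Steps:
$D = -17$
$P{\left(y,Z \right)} = 3 + \frac{Z^{2}}{2}$ ($P{\left(y,Z \right)} = 3 + \frac{Z 2 Z}{4} = 3 + \frac{2 Z Z}{4} = 3 + \frac{2 Z^{2}}{4} = 3 + \frac{Z^{2}}{2}$)
$p = 6$ ($p = \left(-4 - -1\right) + 3 \cdot 3 = \left(-4 + \left(-1 + 2\right)\right) + 9 = \left(-4 + 1\right) + 9 = -3 + 9 = 6$)
$p P{\left(H{\left(6 \right)},D \right)} = 6 \left(3 + \frac{\left(-17\right)^{2}}{2}\right) = 6 \left(3 + \frac{1}{2} \cdot 289\right) = 6 \left(3 + \frac{289}{2}\right) = 6 \cdot \frac{295}{2} = 885$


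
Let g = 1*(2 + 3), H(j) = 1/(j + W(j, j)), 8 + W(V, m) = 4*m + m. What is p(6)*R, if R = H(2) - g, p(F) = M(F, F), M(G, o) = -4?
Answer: 19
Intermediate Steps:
W(V, m) = -8 + 5*m (W(V, m) = -8 + (4*m + m) = -8 + 5*m)
p(F) = -4
H(j) = 1/(-8 + 6*j) (H(j) = 1/(j + (-8 + 5*j)) = 1/(-8 + 6*j))
g = 5 (g = 1*5 = 5)
R = -19/4 (R = 1/(2*(-4 + 3*2)) - 1*5 = 1/(2*(-4 + 6)) - 5 = (½)/2 - 5 = (½)*(½) - 5 = ¼ - 5 = -19/4 ≈ -4.7500)
p(6)*R = -4*(-19/4) = 19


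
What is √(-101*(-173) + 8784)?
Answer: 11*√217 ≈ 162.04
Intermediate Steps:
√(-101*(-173) + 8784) = √(17473 + 8784) = √26257 = 11*√217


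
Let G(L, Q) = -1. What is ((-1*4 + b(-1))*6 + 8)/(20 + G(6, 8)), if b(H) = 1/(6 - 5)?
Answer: -10/19 ≈ -0.52632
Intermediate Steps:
b(H) = 1 (b(H) = 1/1 = 1)
((-1*4 + b(-1))*6 + 8)/(20 + G(6, 8)) = ((-1*4 + 1)*6 + 8)/(20 - 1) = ((-4 + 1)*6 + 8)/19 = (-3*6 + 8)*(1/19) = (-18 + 8)*(1/19) = -10*1/19 = -10/19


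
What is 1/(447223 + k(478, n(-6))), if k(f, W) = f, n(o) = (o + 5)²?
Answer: 1/447701 ≈ 2.2336e-6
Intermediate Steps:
n(o) = (5 + o)²
1/(447223 + k(478, n(-6))) = 1/(447223 + 478) = 1/447701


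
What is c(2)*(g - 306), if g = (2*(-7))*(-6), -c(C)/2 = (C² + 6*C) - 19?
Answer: -1332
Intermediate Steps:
c(C) = 38 - 12*C - 2*C² (c(C) = -2*((C² + 6*C) - 19) = -2*(-19 + C² + 6*C) = 38 - 12*C - 2*C²)
g = 84 (g = -14*(-6) = 84)
c(2)*(g - 306) = (38 - 12*2 - 2*2²)*(84 - 306) = (38 - 24 - 2*4)*(-222) = (38 - 24 - 8)*(-222) = 6*(-222) = -1332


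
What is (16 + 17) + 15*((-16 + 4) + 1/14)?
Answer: -2043/14 ≈ -145.93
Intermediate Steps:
(16 + 17) + 15*((-16 + 4) + 1/14) = 33 + 15*(-12 + 1/14) = 33 + 15*(-167/14) = 33 - 2505/14 = -2043/14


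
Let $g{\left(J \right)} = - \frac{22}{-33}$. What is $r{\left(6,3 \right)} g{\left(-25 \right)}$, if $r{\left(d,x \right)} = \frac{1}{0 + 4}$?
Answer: $\frac{1}{6} \approx 0.16667$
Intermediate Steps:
$r{\left(d,x \right)} = \frac{1}{4}$
$g{\left(J \right)} = \frac{2}{3}$ ($g{\left(J \right)} = \left(-22\right) \left(- \frac{1}{33}\right) = \frac{2}{3}$)
$r{\left(6,3 \right)} g{\left(-25 \right)} = \frac{1}{4} \cdot \frac{2}{3} = \frac{1}{6}$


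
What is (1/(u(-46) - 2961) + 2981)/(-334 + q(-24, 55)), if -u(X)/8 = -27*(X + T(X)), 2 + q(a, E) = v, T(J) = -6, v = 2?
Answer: -21154666/2370231 ≈ -8.9252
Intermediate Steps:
q(a, E) = 0 (q(a, E) = -2 + 2 = 0)
u(X) = -1296 + 216*X (u(X) = -(-216)*(X - 6) = -(-216)*(-6 + X) = -8*(162 - 27*X) = -1296 + 216*X)
(1/(u(-46) - 2961) + 2981)/(-334 + q(-24, 55)) = (1/((-1296 + 216*(-46)) - 2961) + 2981)/(-334 + 0) = (1/((-1296 - 9936) - 2961) + 2981)/(-334) = (1/(-11232 - 2961) + 2981)*(-1/334) = (1/(-14193) + 2981)*(-1/334) = (-1/14193 + 2981)*(-1/334) = (42309332/14193)*(-1/334) = -21154666/2370231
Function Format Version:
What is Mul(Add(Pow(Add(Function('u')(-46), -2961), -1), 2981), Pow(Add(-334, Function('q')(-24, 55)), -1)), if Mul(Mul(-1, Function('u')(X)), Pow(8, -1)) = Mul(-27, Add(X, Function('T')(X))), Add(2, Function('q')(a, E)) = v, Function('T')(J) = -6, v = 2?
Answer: Rational(-21154666, 2370231) ≈ -8.9252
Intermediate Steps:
Function('q')(a, E) = 0 (Function('q')(a, E) = Add(-2, 2) = 0)
Function('u')(X) = Add(-1296, Mul(216, X)) (Function('u')(X) = Mul(-8, Mul(-27, Add(X, -6))) = Mul(-8, Mul(-27, Add(-6, X))) = Mul(-8, Add(162, Mul(-27, X))) = Add(-1296, Mul(216, X)))
Mul(Add(Pow(Add(Function('u')(-46), -2961), -1), 2981), Pow(Add(-334, Function('q')(-24, 55)), -1)) = Mul(Add(Pow(Add(Add(-1296, Mul(216, -46)), -2961), -1), 2981), Pow(Add(-334, 0), -1)) = Mul(Add(Pow(Add(Add(-1296, -9936), -2961), -1), 2981), Pow(-334, -1)) = Mul(Add(Pow(Add(-11232, -2961), -1), 2981), Rational(-1, 334)) = Mul(Add(Pow(-14193, -1), 2981), Rational(-1, 334)) = Mul(Add(Rational(-1, 14193), 2981), Rational(-1, 334)) = Mul(Rational(42309332, 14193), Rational(-1, 334)) = Rational(-21154666, 2370231)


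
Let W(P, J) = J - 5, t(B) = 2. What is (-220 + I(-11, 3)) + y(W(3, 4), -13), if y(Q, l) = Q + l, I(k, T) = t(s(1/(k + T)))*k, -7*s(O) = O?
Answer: -256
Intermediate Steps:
s(O) = -O/7
W(P, J) = -5 + J
I(k, T) = 2*k
(-220 + I(-11, 3)) + y(W(3, 4), -13) = (-220 + 2*(-11)) + ((-5 + 4) - 13) = (-220 - 22) + (-1 - 13) = -242 - 14 = -256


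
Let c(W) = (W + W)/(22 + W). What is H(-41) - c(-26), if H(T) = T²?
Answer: 1668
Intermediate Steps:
c(W) = 2*W/(22 + W) (c(W) = (2*W)/(22 + W) = 2*W/(22 + W))
H(-41) - c(-26) = (-41)² - 2*(-26)/(22 - 26) = 1681 - 2*(-26)/(-4) = 1681 - 2*(-26)*(-1)/4 = 1681 - 1*13 = 1681 - 13 = 1668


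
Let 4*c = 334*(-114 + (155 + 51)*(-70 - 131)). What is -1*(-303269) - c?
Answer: 3770189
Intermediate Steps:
c = -3466920 (c = (334*(-114 + (155 + 51)*(-70 - 131)))/4 = (334*(-114 + 206*(-201)))/4 = (334*(-114 - 41406))/4 = (334*(-41520))/4 = (¼)*(-13867680) = -3466920)
-1*(-303269) - c = -1*(-303269) - 1*(-3466920) = 303269 + 3466920 = 3770189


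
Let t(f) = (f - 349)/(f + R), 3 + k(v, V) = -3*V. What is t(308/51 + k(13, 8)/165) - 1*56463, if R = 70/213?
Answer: -69834074207/1235601 ≈ -56518.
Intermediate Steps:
k(v, V) = -3 - 3*V
R = 70/213 (R = 70*(1/213) = 70/213 ≈ 0.32864)
t(f) = (-349 + f)/(70/213 + f) (t(f) = (f - 349)/(f + 70/213) = (-349 + f)/(70/213 + f))
t(308/51 + k(13, 8)/165) - 1*56463 = 213*(-349 + (308/51 + (-3 - 3*8)/165))/(70 + 213*(308/51 + (-3 - 3*8)/165)) - 1*56463 = 213*(-349 + (308*(1/51) + (-3 - 24)*(1/165)))/(70 + 213*(308*(1/51) + (-3 - 24)*(1/165))) - 56463 = 213*(-349 + (308/51 - 27*1/165))/(70 + 213*(308/51 - 27*1/165)) - 56463 = 213*(-349 + (308/51 - 9/55))/(70 + 213*(308/51 - 9/55)) - 56463 = 213*(-349 + 16481/2805)/(70 + 213*(16481/2805)) - 56463 = 213*(-962464/2805)/(70 + 1170151/935) - 56463 = 213*(-962464/2805)/(1235601/935) - 56463 = 213*(935/1235601)*(-962464/2805) - 56463 = -68334944/1235601 - 56463 = -69834074207/1235601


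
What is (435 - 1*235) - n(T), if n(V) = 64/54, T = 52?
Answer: 5368/27 ≈ 198.81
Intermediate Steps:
n(V) = 32/27 (n(V) = 64*(1/54) = 32/27)
(435 - 1*235) - n(T) = (435 - 1*235) - 1*32/27 = (435 - 235) - 32/27 = 200 - 32/27 = 5368/27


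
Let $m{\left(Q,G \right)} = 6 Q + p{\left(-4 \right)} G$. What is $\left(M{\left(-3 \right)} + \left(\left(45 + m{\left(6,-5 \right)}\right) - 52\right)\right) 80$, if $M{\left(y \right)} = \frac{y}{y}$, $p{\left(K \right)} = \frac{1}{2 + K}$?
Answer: $2600$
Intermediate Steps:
$m{\left(Q,G \right)} = 6 Q - \frac{G}{2}$ ($m{\left(Q,G \right)} = 6 Q + \frac{G}{2 - 4} = 6 Q + \frac{G}{-2} = 6 Q - \frac{G}{2}$)
$M{\left(y \right)} = 1$
$\left(M{\left(-3 \right)} + \left(\left(45 + m{\left(6,-5 \right)}\right) - 52\right)\right) 80 = \left(1 + \left(\left(45 + \left(6 \cdot 6 - - \frac{5}{2}\right)\right) - 52\right)\right) 80 = \left(1 + \left(\left(45 + \left(36 + \frac{5}{2}\right)\right) - 52\right)\right) 80 = \left(1 + \left(\left(45 + \frac{77}{2}\right) - 52\right)\right) 80 = \left(1 + \left(\frac{167}{2} - 52\right)\right) 80 = \left(1 + \frac{63}{2}\right) 80 = \frac{65}{2} \cdot 80 = 2600$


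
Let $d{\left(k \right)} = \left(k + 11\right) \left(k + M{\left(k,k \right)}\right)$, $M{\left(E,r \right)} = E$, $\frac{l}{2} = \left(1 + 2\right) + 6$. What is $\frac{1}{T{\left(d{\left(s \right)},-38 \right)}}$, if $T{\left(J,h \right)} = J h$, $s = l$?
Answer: $- \frac{1}{39672} \approx -2.5207 \cdot 10^{-5}$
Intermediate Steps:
$l = 18$ ($l = 2 \left(\left(1 + 2\right) + 6\right) = 2 \left(3 + 6\right) = 2 \cdot 9 = 18$)
$s = 18$
$d{\left(k \right)} = 2 k \left(11 + k\right)$ ($d{\left(k \right)} = \left(k + 11\right) \left(k + k\right) = \left(11 + k\right) 2 k = 2 k \left(11 + k\right)$)
$\frac{1}{T{\left(d{\left(s \right)},-38 \right)}} = \frac{1}{2 \cdot 18 \left(11 + 18\right) \left(-38\right)} = \frac{1}{2 \cdot 18 \cdot 29 \left(-38\right)} = \frac{1}{1044 \left(-38\right)} = \frac{1}{-39672} = - \frac{1}{39672}$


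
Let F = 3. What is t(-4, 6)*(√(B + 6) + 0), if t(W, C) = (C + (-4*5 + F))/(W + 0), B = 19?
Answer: 55/4 ≈ 13.750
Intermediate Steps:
t(W, C) = (-17 + C)/W (t(W, C) = (C + (-4*5 + 3))/(W + 0) = (C + (-20 + 3))/W = (C - 17)/W = (-17 + C)/W)
t(-4, 6)*(√(B + 6) + 0) = ((-17 + 6)/(-4))*(√(19 + 6) + 0) = (-¼*(-11))*(√25 + 0) = 11*(5 + 0)/4 = (11/4)*5 = 55/4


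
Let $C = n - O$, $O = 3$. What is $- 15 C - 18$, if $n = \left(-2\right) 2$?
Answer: $87$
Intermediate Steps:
$n = -4$
$C = -7$ ($C = -4 - 3 = -7$)
$- 15 C - 18 = \left(-15\right) \left(-7\right) - 18 = 105 - 18 = 87$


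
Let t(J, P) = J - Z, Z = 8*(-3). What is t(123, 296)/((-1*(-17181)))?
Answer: 49/5727 ≈ 0.0085560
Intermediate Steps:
Z = -24
t(J, P) = 24 + J (t(J, P) = J - 1*(-24) = J + 24 = 24 + J)
t(123, 296)/((-1*(-17181))) = (24 + 123)/((-1*(-17181))) = 147/17181 = 147*(1/17181) = 49/5727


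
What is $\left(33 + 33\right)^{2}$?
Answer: $4356$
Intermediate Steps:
$\left(33 + 33\right)^{2} = 66^{2} = 4356$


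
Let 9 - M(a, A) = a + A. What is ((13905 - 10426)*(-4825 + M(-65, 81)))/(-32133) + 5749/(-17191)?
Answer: 288805054231/552398403 ≈ 522.82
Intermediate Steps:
M(a, A) = 9 - A - a (M(a, A) = 9 - (a + A) = 9 - (A + a) = 9 + (-A - a) = 9 - A - a)
((13905 - 10426)*(-4825 + M(-65, 81)))/(-32133) + 5749/(-17191) = ((13905 - 10426)*(-4825 + (9 - 1*81 - 1*(-65))))/(-32133) + 5749/(-17191) = (3479*(-4825 + (9 - 81 + 65)))*(-1/32133) + 5749*(-1/17191) = (3479*(-4825 - 7))*(-1/32133) - 5749/17191 = (3479*(-4832))*(-1/32133) - 5749/17191 = -16810528*(-1/32133) - 5749/17191 = 16810528/32133 - 5749/17191 = 288805054231/552398403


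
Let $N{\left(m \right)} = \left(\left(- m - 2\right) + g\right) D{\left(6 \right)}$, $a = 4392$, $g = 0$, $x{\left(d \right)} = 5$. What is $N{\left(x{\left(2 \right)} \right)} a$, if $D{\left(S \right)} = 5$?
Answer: $-153720$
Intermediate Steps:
$N{\left(m \right)} = -10 - 5 m$ ($N{\left(m \right)} = \left(\left(- m - 2\right) + 0\right) 5 = \left(\left(-2 - m\right) + 0\right) 5 = \left(-2 - m\right) 5 = -10 - 5 m$)
$N{\left(x{\left(2 \right)} \right)} a = \left(-10 - 25\right) 4392 = \left(-35\right) 4392 = -153720$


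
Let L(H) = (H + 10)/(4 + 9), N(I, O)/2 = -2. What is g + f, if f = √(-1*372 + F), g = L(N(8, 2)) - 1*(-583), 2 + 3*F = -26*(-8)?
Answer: 7585/13 + I*√2730/3 ≈ 583.46 + 17.416*I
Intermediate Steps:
N(I, O) = -4 (N(I, O) = 2*(-2) = -4)
F = 206/3 (F = -⅔ + (-26*(-8))/3 = -⅔ + (⅓)*208 = -⅔ + 208/3 = 206/3 ≈ 68.667)
L(H) = 10/13 + H/13 (L(H) = (10 + H)/13 = (10 + H)*(1/13) = 10/13 + H/13)
g = 7585/13 (g = (10/13 + (1/13)*(-4)) - 1*(-583) = (10/13 - 4/13) + 583 = 6/13 + 583 = 7585/13 ≈ 583.46)
f = I*√2730/3 (f = √(-1*372 + 206/3) = √(-372 + 206/3) = √(-910/3) = I*√2730/3 ≈ 17.416*I)
g + f = 7585/13 + I*√2730/3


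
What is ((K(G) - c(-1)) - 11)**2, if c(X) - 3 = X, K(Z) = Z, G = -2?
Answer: 225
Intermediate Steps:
c(X) = 3 + X
((K(G) - c(-1)) - 11)**2 = ((-2 - (3 - 1)) - 11)**2 = ((-2 - 1*2) - 11)**2 = ((-2 - 2) - 11)**2 = (-4 - 11)**2 = (-15)**2 = 225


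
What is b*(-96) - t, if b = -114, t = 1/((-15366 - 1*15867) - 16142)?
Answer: 518472001/47375 ≈ 10944.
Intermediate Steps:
t = -1/47375 (t = 1/((-15366 - 15867) - 16142) = 1/(-31233 - 16142) = 1/(-47375) = -1/47375 ≈ -2.1108e-5)
b*(-96) - t = -114*(-96) - 1*(-1/47375) = 10944 + 1/47375 = 518472001/47375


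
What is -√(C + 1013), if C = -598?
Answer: -√415 ≈ -20.372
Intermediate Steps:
-√(C + 1013) = -√(-598 + 1013) = -√415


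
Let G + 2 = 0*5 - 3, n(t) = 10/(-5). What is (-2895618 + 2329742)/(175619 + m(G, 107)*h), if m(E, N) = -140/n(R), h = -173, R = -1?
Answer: -565876/163509 ≈ -3.4608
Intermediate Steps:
n(t) = -2 (n(t) = 10*(-⅕) = -2)
G = -5 (G = -2 + (0*5 - 3) = -2 + (0 - 3) = -2 - 3 = -5)
m(E, N) = 70 (m(E, N) = -140/(-2) = -140*(-½) = 70)
(-2895618 + 2329742)/(175619 + m(G, 107)*h) = (-2895618 + 2329742)/(175619 + 70*(-173)) = -565876/(175619 - 12110) = -565876/163509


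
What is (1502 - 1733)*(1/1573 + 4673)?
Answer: -154363230/143 ≈ -1.0795e+6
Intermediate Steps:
(1502 - 1733)*(1/1573 + 4673) = -231*(1/1573 + 4673) = -231*7350630/1573 = -154363230/143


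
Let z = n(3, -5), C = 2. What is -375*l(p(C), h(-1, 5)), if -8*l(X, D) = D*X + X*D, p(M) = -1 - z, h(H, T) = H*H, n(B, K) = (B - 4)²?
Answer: -375/2 ≈ -187.50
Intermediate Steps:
n(B, K) = (-4 + B)²
z = 1 (z = (-4 + 3)² = (-1)² = 1)
h(H, T) = H²
p(M) = -2 (p(M) = -1 - 1*1 = -1 - 1 = -2)
l(X, D) = -D*X/4 (l(X, D) = -(D*X + X*D)/8 = -(D*X + D*X)/8 = -D*X/4)
-375*l(p(C), h(-1, 5)) = -(-375)*(-1)²*(-2)/4 = -(-375)*(-2)/4 = -375*½ = -375/2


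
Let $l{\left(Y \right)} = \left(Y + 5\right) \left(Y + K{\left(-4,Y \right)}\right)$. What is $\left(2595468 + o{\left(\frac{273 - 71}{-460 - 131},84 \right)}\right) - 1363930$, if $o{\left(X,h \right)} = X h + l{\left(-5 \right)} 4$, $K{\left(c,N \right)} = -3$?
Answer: $\frac{242607330}{197} \approx 1.2315 \cdot 10^{6}$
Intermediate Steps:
$l{\left(Y \right)} = \left(-3 + Y\right) \left(5 + Y\right)$ ($l{\left(Y \right)} = \left(Y + 5\right) \left(Y - 3\right) = \left(5 + Y\right) \left(-3 + Y\right) = \left(-3 + Y\right) \left(5 + Y\right)$)
$o{\left(X,h \right)} = X h$ ($o{\left(X,h \right)} = X h + \left(-15 + \left(-5\right)^{2} + 2 \left(-5\right)\right) 4 = X h + \left(-15 + 25 - 10\right) 4 = X h + 0 \cdot 4 = X h + 0 = X h$)
$\left(2595468 + o{\left(\frac{273 - 71}{-460 - 131},84 \right)}\right) - 1363930 = \left(2595468 + \frac{273 - 71}{-460 - 131} \cdot 84\right) - 1363930 = \left(2595468 + \frac{202}{-591} \cdot 84\right) - 1363930 = \left(2595468 + 202 \left(- \frac{1}{591}\right) 84\right) - 1363930 = \left(2595468 - \frac{5656}{197}\right) - 1363930 = \frac{511301540}{197} - 1363930 = \frac{242607330}{197}$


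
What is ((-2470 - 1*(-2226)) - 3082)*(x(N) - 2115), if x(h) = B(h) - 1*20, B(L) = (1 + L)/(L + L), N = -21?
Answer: 149087950/21 ≈ 7.0994e+6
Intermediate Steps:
B(L) = (1 + L)/(2*L) (B(L) = (1 + L)/((2*L)) = (1 + L)*(1/(2*L)) = (1 + L)/(2*L))
x(h) = -20 + (1 + h)/(2*h) (x(h) = (1 + h)/(2*h) - 1*20 = (1 + h)/(2*h) - 20 = -20 + (1 + h)/(2*h))
((-2470 - 1*(-2226)) - 3082)*(x(N) - 2115) = ((-2470 - 1*(-2226)) - 3082)*((1/2)*(1 - 39*(-21))/(-21) - 2115) = ((-2470 + 2226) - 3082)*((1/2)*(-1/21)*(1 + 819) - 2115) = (-244 - 3082)*((1/2)*(-1/21)*820 - 2115) = -3326*(-410/21 - 2115) = -3326*(-44825/21) = 149087950/21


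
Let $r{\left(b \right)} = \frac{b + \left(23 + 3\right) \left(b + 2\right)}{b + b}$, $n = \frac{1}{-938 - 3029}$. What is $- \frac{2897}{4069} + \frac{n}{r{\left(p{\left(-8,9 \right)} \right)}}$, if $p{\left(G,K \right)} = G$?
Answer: $- \frac{471204635}{661810643} \approx -0.71199$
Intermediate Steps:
$n = - \frac{1}{3967}$ ($n = \frac{1}{-3967} = - \frac{1}{3967} \approx -0.00025208$)
$r{\left(b \right)} = \frac{52 + 27 b}{2 b}$ ($r{\left(b \right)} = \frac{b + 26 \left(2 + b\right)}{2 b} = \left(b + \left(52 + 26 b\right)\right) \frac{1}{2 b} = \left(52 + 27 b\right) \frac{1}{2 b} = \frac{52 + 27 b}{2 b}$)
$- \frac{2897}{4069} + \frac{n}{r{\left(p{\left(-8,9 \right)} \right)}} = - \frac{2897}{4069} - \frac{1}{3967 \left(\frac{27}{2} + \frac{26}{-8}\right)} = \left(-2897\right) \frac{1}{4069} - \frac{1}{3967 \left(\frac{27}{2} + 26 \left(- \frac{1}{8}\right)\right)} = - \frac{2897}{4069} - \frac{1}{3967 \left(\frac{27}{2} - \frac{13}{4}\right)} = - \frac{2897}{4069} - \frac{1}{3967 \cdot \frac{41}{4}} = - \frac{2897}{4069} - \frac{4}{162647} = - \frac{471204635}{661810643}$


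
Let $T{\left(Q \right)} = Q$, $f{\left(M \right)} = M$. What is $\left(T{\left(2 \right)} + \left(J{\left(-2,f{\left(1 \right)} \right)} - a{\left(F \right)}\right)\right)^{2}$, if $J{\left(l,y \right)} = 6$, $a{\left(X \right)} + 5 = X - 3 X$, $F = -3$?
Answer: $49$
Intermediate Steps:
$a{\left(X \right)} = -5 - 2 X$ ($a{\left(X \right)} = -5 + \left(X - 3 X\right) = -5 - 2 X$)
$\left(T{\left(2 \right)} + \left(J{\left(-2,f{\left(1 \right)} \right)} - a{\left(F \right)}\right)\right)^{2} = \left(2 + \left(6 - \left(-5 - -6\right)\right)\right)^{2} = \left(2 + \left(6 - \left(-5 + 6\right)\right)\right)^{2} = \left(2 + \left(6 - 1\right)\right)^{2} = \left(2 + 5\right)^{2} = 7^{2} = 49$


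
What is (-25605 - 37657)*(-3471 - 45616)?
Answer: 3105341794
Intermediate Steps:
(-25605 - 37657)*(-3471 - 45616) = -63262*(-49087) = 3105341794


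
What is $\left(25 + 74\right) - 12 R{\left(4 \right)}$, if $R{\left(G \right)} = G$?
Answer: $51$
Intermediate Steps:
$\left(25 + 74\right) - 12 R{\left(4 \right)} = \left(25 + 74\right) - 48 = 99 - 48 = 51$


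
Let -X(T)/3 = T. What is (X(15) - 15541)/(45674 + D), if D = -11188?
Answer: -7793/17243 ≈ -0.45195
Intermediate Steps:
X(T) = -3*T
(X(15) - 15541)/(45674 + D) = (-3*15 - 15541)/(45674 - 11188) = (-45 - 15541)/34486 = -15586*1/34486 = -7793/17243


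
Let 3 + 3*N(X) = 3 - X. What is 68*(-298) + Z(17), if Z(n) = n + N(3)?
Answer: -20248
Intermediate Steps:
N(X) = -X/3 (N(X) = -1 + (3 - X)/3 = -1 + (1 - X/3) = -X/3)
Z(n) = -1 + n (Z(n) = n - ⅓*3 = n - 1 = -1 + n)
68*(-298) + Z(17) = 68*(-298) + (-1 + 17) = -20264 + 16 = -20248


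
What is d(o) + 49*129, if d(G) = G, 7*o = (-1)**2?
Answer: 44248/7 ≈ 6321.1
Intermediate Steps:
o = 1/7 (o = (1/7)*(-1)**2 = (1/7)*1 = 1/7 ≈ 0.14286)
d(o) + 49*129 = 1/7 + 49*129 = 1/7 + 6321 = 44248/7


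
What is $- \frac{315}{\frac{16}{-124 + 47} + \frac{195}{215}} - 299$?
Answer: $- \frac{347030}{463} \approx -749.52$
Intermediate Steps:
$- \frac{315}{\frac{16}{-124 + 47} + \frac{195}{215}} - 299 = - \frac{315}{\frac{16}{-77} + 195 \cdot \frac{1}{215}} - 299 = - \frac{315}{16 \left(- \frac{1}{77}\right) + \frac{39}{43}} - 299 = - \frac{315}{- \frac{16}{77} + \frac{39}{43}} - 299 = - \frac{315}{\frac{2315}{3311}} - 299 = \left(-315\right) \frac{3311}{2315} - 299 = - \frac{208593}{463} - 299 = - \frac{347030}{463}$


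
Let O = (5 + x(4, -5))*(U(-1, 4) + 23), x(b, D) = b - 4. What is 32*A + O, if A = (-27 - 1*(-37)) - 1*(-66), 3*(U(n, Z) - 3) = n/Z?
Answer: 30739/12 ≈ 2561.6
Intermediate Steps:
x(b, D) = -4 + b
U(n, Z) = 3 + n/(3*Z) (U(n, Z) = 3 + (n/Z)/3 = 3 + n/(3*Z))
O = 1555/12 (O = (5 + (-4 + 4))*((3 + (⅓)*(-1)/4) + 23) = (5 + 0)*((3 + (⅓)*(-1)*(¼)) + 23) = 5*((3 - 1/12) + 23) = 5*(35/12 + 23) = 5*(311/12) = 1555/12 ≈ 129.58)
A = 76 (A = (-27 + 37) + 66 = 10 + 66 = 76)
32*A + O = 32*76 + 1555/12 = 2432 + 1555/12 = 30739/12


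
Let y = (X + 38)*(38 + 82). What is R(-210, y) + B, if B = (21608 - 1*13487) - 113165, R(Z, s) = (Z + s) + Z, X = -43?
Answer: -106064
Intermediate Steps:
y = -600 (y = (-43 + 38)*(38 + 82) = -5*120 = -600)
R(Z, s) = s + 2*Z
B = -105044 (B = (21608 - 13487) - 113165 = 8121 - 113165 = -105044)
R(-210, y) + B = (-600 + 2*(-210)) - 105044 = (-600 - 420) - 105044 = -1020 - 105044 = -106064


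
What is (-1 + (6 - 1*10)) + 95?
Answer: 90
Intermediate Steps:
(-1 + (6 - 1*10)) + 95 = (-1 + (6 - 10)) + 95 = (-1 - 4) + 95 = -5 + 95 = 90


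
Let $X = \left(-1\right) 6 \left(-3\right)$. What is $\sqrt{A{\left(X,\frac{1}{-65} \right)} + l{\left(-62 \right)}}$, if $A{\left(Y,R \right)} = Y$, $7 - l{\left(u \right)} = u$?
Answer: $\sqrt{87} \approx 9.3274$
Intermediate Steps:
$l{\left(u \right)} = 7 - u$
$X = 18$ ($X = \left(-6\right) \left(-3\right) = 18$)
$\sqrt{A{\left(X,\frac{1}{-65} \right)} + l{\left(-62 \right)}} = \sqrt{18 + \left(7 - -62\right)} = \sqrt{18 + \left(7 + 62\right)} = \sqrt{18 + 69} = \sqrt{87}$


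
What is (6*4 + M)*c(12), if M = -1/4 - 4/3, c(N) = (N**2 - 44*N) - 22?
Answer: -54607/6 ≈ -9101.2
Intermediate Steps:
c(N) = -22 + N**2 - 44*N
M = -19/12 (M = -1*1/4 - 4*1/3 = -1/4 - 4/3 = -19/12 ≈ -1.5833)
(6*4 + M)*c(12) = (6*4 - 19/12)*(-22 + 12**2 - 44*12) = (24 - 19/12)*(-22 + 144 - 528) = (269/12)*(-406) = -54607/6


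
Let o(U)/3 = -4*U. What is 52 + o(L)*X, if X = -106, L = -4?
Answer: -5036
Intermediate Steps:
o(U) = -12*U (o(U) = 3*(-4*U) = -12*U)
52 + o(L)*X = 52 - 12*(-4)*(-106) = 52 + 48*(-106) = 52 - 5088 = -5036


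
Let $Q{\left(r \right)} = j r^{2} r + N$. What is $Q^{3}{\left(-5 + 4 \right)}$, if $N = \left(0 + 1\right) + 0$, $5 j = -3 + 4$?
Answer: $\frac{64}{125} \approx 0.512$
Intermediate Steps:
$j = \frac{1}{5}$ ($j = \frac{-3 + 4}{5} = \frac{1}{5} \cdot 1 = \frac{1}{5} \approx 0.2$)
$N = 1$ ($N = 1 + 0 = 1$)
$Q{\left(r \right)} = 1 + \frac{r^{3}}{5}$ ($Q{\left(r \right)} = \frac{r^{2}}{5} r + 1 = \frac{r^{3}}{5} + 1 = 1 + \frac{r^{3}}{5}$)
$Q^{3}{\left(-5 + 4 \right)} = \left(1 + \frac{\left(-5 + 4\right)^{3}}{5}\right)^{3} = \left(1 + \frac{\left(-1\right)^{3}}{5}\right)^{3} = \left(1 + \frac{1}{5} \left(-1\right)\right)^{3} = \left(1 - \frac{1}{5}\right)^{3} = \left(\frac{4}{5}\right)^{3} = \frac{64}{125}$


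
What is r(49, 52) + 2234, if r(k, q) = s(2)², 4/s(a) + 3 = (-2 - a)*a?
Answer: 270330/121 ≈ 2234.1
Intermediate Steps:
s(a) = 4/(-3 + a*(-2 - a)) (s(a) = 4/(-3 + (-2 - a)*a) = 4/(-3 + a*(-2 - a)))
r(k, q) = 16/121 (r(k, q) = (-4/(3 + 2² + 2*2))² = (-4/(3 + 4 + 4))² = (-4/11)² = 16/121)
r(49, 52) + 2234 = 16/121 + 2234 = 270330/121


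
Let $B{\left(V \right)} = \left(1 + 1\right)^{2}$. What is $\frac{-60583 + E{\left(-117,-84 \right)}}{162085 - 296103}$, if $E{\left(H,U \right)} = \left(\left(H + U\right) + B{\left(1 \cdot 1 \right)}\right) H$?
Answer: $\frac{18767}{67009} \approx 0.28007$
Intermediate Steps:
$B{\left(V \right)} = 4$ ($B{\left(V \right)} = 2^{2} = 4$)
$E{\left(H,U \right)} = H \left(4 + H + U\right)$ ($E{\left(H,U \right)} = \left(\left(H + U\right) + 4\right) H = \left(4 + H + U\right) H = H \left(4 + H + U\right)$)
$\frac{-60583 + E{\left(-117,-84 \right)}}{162085 - 296103} = \frac{-60583 - 117 \left(4 - 117 - 84\right)}{162085 - 296103} = \frac{-60583 - -23049}{-134018} = \left(-60583 + 23049\right) \left(- \frac{1}{134018}\right) = \left(-37534\right) \left(- \frac{1}{134018}\right) = \frac{18767}{67009}$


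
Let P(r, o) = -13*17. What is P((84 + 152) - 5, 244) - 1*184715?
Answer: -184936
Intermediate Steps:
P(r, o) = -221
P((84 + 152) - 5, 244) - 1*184715 = -221 - 1*184715 = -221 - 184715 = -184936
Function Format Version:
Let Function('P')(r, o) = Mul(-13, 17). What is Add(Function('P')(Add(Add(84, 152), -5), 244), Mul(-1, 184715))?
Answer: -184936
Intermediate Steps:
Function('P')(r, o) = -221
Add(Function('P')(Add(Add(84, 152), -5), 244), Mul(-1, 184715)) = Add(-221, Mul(-1, 184715)) = Add(-221, -184715) = -184936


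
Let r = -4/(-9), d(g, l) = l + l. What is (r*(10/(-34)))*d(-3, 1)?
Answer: -40/153 ≈ -0.26144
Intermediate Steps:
d(g, l) = 2*l
r = 4/9 (r = -4*(-1/9) = 4/9 ≈ 0.44444)
(r*(10/(-34)))*d(-3, 1) = (4*(10/(-34))/9)*(2*1) = (4*(10*(-1/34))/9)*2 = ((4/9)*(-5/17))*2 = -20/153*2 = -40/153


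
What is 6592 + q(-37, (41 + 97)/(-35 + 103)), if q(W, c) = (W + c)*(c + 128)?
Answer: 2363783/1156 ≈ 2044.8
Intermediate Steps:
q(W, c) = (128 + c)*(W + c) (q(W, c) = (W + c)*(128 + c) = (128 + c)*(W + c))
6592 + q(-37, (41 + 97)/(-35 + 103)) = 6592 + (((41 + 97)/(-35 + 103))**2 + 128*(-37) + 128*((41 + 97)/(-35 + 103)) - 37*(41 + 97)/(-35 + 103)) = 6592 + ((138/68)**2 - 4736 + 128*(138/68) - 5106/68) = 6592 + ((138*(1/68))**2 - 4736 + 128*(138*(1/68)) - 5106/68) = 6592 + ((69/34)**2 - 4736 + 128*(69/34) - 37*69/34) = 6592 + (4761/1156 - 4736 + 4416/17 - 2553/34) = 6592 - 5256569/1156 = 2363783/1156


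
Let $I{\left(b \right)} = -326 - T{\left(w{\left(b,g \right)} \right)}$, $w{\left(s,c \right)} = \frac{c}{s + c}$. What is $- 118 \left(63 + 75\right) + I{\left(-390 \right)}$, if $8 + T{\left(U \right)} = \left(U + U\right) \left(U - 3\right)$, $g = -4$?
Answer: $- \frac{644304662}{38809} \approx -16602.0$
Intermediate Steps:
$w{\left(s,c \right)} = \frac{c}{c + s}$
$T{\left(U \right)} = -8 + 2 U \left(-3 + U\right)$ ($T{\left(U \right)} = -8 + \left(U + U\right) \left(U - 3\right) = -8 + 2 U \left(-3 + U\right)$)
$I{\left(b \right)} = -318 - \frac{32}{\left(-4 + b\right)^{2}} - \frac{24}{-4 + b}$ ($I{\left(b \right)} = -326 - \left(-8 - 6 \left(- \frac{4}{-4 + b}\right) + 2 \left(- \frac{4}{-4 + b}\right)^{2}\right) = -326 - \left(-8 + \frac{24}{-4 + b} + 2 \frac{16}{\left(-4 + b\right)^{2}}\right) = -326 - \left(-8 + \frac{24}{-4 + b} + \frac{32}{\left(-4 + b\right)^{2}}\right) = -318 - \frac{32}{\left(-4 + b\right)^{2}} - \frac{24}{-4 + b}$)
$- 118 \left(63 + 75\right) + I{\left(-390 \right)} = - 118 \left(63 + 75\right) + \frac{2 \left(-2512 - 159 \left(-390\right)^{2} + 1260 \left(-390\right)\right)}{16 + \left(-390\right)^{2} - -3120} = \left(-118\right) 138 + \frac{2 \left(-2512 - 24183900 - 491400\right)}{16 + 152100 + 3120} = -16284 + \frac{2 \left(-2512 - 24183900 - 491400\right)}{155236} = -16284 + 2 \cdot \frac{1}{155236} \left(-24677812\right) = -16284 - \frac{12338906}{38809} = - \frac{644304662}{38809}$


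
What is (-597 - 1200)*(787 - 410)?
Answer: -677469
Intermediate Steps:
(-597 - 1200)*(787 - 410) = -1797*377 = -677469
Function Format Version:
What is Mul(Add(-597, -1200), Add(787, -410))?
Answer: -677469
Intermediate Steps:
Mul(Add(-597, -1200), Add(787, -410)) = Mul(-1797, 377) = -677469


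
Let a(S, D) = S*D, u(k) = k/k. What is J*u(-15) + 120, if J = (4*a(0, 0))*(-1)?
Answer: 120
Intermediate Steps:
u(k) = 1
a(S, D) = D*S
J = 0 (J = (4*(0*0))*(-1) = (4*0)*(-1) = 0*(-1) = 0)
J*u(-15) + 120 = 0*1 + 120 = 0 + 120 = 120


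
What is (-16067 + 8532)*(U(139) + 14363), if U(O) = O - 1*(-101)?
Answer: -110033605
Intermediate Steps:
U(O) = 101 + O (U(O) = O + 101 = 101 + O)
(-16067 + 8532)*(U(139) + 14363) = (-16067 + 8532)*((101 + 139) + 14363) = -7535*(240 + 14363) = -7535*14603 = -110033605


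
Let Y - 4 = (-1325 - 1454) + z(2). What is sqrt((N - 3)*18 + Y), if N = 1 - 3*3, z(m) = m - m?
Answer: I*sqrt(2973) ≈ 54.525*I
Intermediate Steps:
z(m) = 0
N = -8 (N = 1 - 9 = -8)
Y = -2775 (Y = 4 + ((-1325 - 1454) + 0) = 4 + (-2779 + 0) = 4 - 2779 = -2775)
sqrt((N - 3)*18 + Y) = sqrt((-8 - 3)*18 - 2775) = sqrt(-11*18 - 2775) = sqrt(-198 - 2775) = sqrt(-2973) = I*sqrt(2973)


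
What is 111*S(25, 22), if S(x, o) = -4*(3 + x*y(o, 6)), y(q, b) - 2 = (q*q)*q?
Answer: -118216332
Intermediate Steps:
y(q, b) = 2 + q³ (y(q, b) = 2 + (q*q)*q = 2 + q²*q = 2 + q³)
S(x, o) = -12 - 4*x*(2 + o³) (S(x, o) = -4*(3 + x*(2 + o³)) = -12 - 4*x*(2 + o³))
111*S(25, 22) = 111*(-12 - 4*25*(2 + 22³)) = 111*(-12 - 4*25*(2 + 10648)) = 111*(-12 - 4*25*10650) = 111*(-12 - 1065000) = 111*(-1065012) = -118216332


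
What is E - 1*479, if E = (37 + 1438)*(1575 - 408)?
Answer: 1720846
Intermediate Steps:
E = 1721325 (E = 1475*1167 = 1721325)
E - 1*479 = 1721325 - 1*479 = 1721325 - 479 = 1720846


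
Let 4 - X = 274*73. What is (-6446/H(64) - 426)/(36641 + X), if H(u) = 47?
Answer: -26468/782221 ≈ -0.033837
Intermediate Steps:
X = -19998 (X = 4 - 274*73 = 4 - 1*20002 = 4 - 20002 = -19998)
(-6446/H(64) - 426)/(36641 + X) = (-6446/47 - 426)/(36641 - 19998) = (-6446*1/47 - 426)/16643 = (-6446/47 - 426)*(1/16643) = -26468/47*1/16643 = -26468/782221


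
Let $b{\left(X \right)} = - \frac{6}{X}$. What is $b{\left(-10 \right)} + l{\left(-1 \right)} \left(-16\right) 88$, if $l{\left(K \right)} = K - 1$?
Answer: $\frac{14083}{5} \approx 2816.6$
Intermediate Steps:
$l{\left(K \right)} = -1 + K$
$b{\left(-10 \right)} + l{\left(-1 \right)} \left(-16\right) 88 = - \frac{6}{-10} + \left(-1 - 1\right) \left(-16\right) 88 = \left(-6\right) \left(- \frac{1}{10}\right) + \left(-2\right) \left(-16\right) 88 = \frac{3}{5} + 32 \cdot 88 = \frac{3}{5} + 2816 = \frac{14083}{5}$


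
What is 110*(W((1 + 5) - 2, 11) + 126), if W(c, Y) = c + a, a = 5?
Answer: 14850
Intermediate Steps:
W(c, Y) = 5 + c (W(c, Y) = c + 5 = 5 + c)
110*(W((1 + 5) - 2, 11) + 126) = 110*((5 + ((1 + 5) - 2)) + 126) = 110*((5 + (6 - 2)) + 126) = 110*((5 + 4) + 126) = 110*(9 + 126) = 110*135 = 14850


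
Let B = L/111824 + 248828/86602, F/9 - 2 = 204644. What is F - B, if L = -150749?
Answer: 8918223652388849/4842091024 ≈ 1.8418e+6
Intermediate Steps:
F = 1841814 (F = 18 + 9*204644 = 18 + 1841796 = 1841814)
B = 7384888687/4842091024 (B = -150749/111824 + 248828/86602 = -150749*1/111824 + 248828*(1/86602) = -150749/111824 + 124414/43301 = 7384888687/4842091024 ≈ 1.5251)
F - B = 1841814 - 1*7384888687/4842091024 = 1841814 - 7384888687/4842091024 = 8918223652388849/4842091024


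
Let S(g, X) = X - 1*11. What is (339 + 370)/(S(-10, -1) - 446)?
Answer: -709/458 ≈ -1.5480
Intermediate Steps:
S(g, X) = -11 + X (S(g, X) = X - 11 = -11 + X)
(339 + 370)/(S(-10, -1) - 446) = (339 + 370)/((-11 - 1) - 446) = 709/(-12 - 446) = 709/(-458) = 709*(-1/458) = -709/458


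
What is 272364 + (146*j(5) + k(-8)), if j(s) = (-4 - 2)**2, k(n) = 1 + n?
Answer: 277613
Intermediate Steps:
j(s) = 36 (j(s) = (-6)**2 = 36)
272364 + (146*j(5) + k(-8)) = 272364 + (146*36 + (1 - 8)) = 272364 + (5256 - 7) = 272364 + 5249 = 277613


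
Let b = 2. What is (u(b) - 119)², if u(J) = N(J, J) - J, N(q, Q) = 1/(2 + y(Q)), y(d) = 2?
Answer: 233289/16 ≈ 14581.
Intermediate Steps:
N(q, Q) = ¼ (N(q, Q) = 1/(2 + 2) = 1/4 = ¼)
u(J) = ¼ - J
(u(b) - 119)² = ((¼ - 1*2) - 119)² = ((¼ - 2) - 119)² = (-7/4 - 119)² = (-483/4)² = 233289/16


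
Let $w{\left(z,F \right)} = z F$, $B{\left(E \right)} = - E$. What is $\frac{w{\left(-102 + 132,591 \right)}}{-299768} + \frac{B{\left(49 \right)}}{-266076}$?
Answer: $- \frac{146963714}{2492533449} \approx -0.058962$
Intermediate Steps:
$w{\left(z,F \right)} = F z$
$\frac{w{\left(-102 + 132,591 \right)}}{-299768} + \frac{B{\left(49 \right)}}{-266076} = \frac{591 \left(-102 + 132\right)}{-299768} + \frac{\left(-1\right) 49}{-266076} = 591 \cdot 30 \left(- \frac{1}{299768}\right) - - \frac{49}{266076} = 17730 \left(- \frac{1}{299768}\right) + \frac{49}{266076} = - \frac{8865}{149884} + \frac{49}{266076} = - \frac{146963714}{2492533449}$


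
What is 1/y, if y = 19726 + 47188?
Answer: 1/66914 ≈ 1.4945e-5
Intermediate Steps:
y = 66914
1/y = 1/66914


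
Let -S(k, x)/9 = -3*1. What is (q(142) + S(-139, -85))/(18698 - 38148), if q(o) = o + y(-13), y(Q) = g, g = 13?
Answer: -91/9725 ≈ -0.0093573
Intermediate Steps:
y(Q) = 13
q(o) = 13 + o (q(o) = o + 13 = 13 + o)
S(k, x) = 27 (S(k, x) = -(-27) = -9*(-3) = 27)
(q(142) + S(-139, -85))/(18698 - 38148) = ((13 + 142) + 27)/(18698 - 38148) = (155 + 27)/(-19450) = 182*(-1/19450) = -91/9725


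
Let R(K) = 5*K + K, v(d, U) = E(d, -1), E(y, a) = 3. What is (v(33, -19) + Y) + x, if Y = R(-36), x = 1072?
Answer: 859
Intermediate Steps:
v(d, U) = 3
R(K) = 6*K
Y = -216 (Y = 6*(-36) = -216)
(v(33, -19) + Y) + x = (3 - 216) + 1072 = -213 + 1072 = 859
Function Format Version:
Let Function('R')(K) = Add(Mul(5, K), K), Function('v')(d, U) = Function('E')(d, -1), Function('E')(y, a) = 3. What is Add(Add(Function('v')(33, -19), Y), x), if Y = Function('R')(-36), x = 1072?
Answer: 859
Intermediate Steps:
Function('v')(d, U) = 3
Function('R')(K) = Mul(6, K)
Y = -216 (Y = Mul(6, -36) = -216)
Add(Add(Function('v')(33, -19), Y), x) = Add(Add(3, -216), 1072) = Add(-213, 1072) = 859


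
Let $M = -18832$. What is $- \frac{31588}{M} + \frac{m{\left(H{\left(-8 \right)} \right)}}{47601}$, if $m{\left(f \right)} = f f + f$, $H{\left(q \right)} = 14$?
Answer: $\frac{125631259}{74701836} \approx 1.6818$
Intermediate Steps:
$m{\left(f \right)} = f + f^{2}$ ($m{\left(f \right)} = f^{2} + f = f + f^{2}$)
$- \frac{31588}{M} + \frac{m{\left(H{\left(-8 \right)} \right)}}{47601} = - \frac{31588}{-18832} + \frac{14 \left(1 + 14\right)}{47601} = \left(-31588\right) \left(- \frac{1}{18832}\right) + 14 \cdot 15 \cdot \frac{1}{47601} = \frac{7897}{4708} + 210 \cdot \frac{1}{47601} = \frac{7897}{4708} + \frac{70}{15867} = \frac{125631259}{74701836}$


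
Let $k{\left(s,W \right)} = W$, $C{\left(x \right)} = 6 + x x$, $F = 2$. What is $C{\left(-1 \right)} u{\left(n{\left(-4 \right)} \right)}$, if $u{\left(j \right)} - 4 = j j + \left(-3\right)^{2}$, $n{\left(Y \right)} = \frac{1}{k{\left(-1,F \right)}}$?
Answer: $\frac{371}{4} \approx 92.75$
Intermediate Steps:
$C{\left(x \right)} = 6 + x^{2}$
$n{\left(Y \right)} = \frac{1}{2}$
$u{\left(j \right)} = 13 + j^{2}$ ($u{\left(j \right)} = 4 + \left(j j + \left(-3\right)^{2}\right) = 4 + \left(j^{2} + 9\right) = 4 + \left(9 + j^{2}\right) = 13 + j^{2}$)
$C{\left(-1 \right)} u{\left(n{\left(-4 \right)} \right)} = \left(6 + \left(-1\right)^{2}\right) \left(13 + \left(\frac{1}{2}\right)^{2}\right) = \left(6 + 1\right) \left(13 + \frac{1}{4}\right) = 7 \cdot \frac{53}{4} = \frac{371}{4}$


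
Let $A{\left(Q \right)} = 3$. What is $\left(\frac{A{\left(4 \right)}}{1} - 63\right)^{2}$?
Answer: $3600$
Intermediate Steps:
$\left(\frac{A{\left(4 \right)}}{1} - 63\right)^{2} = \left(\frac{3}{1} - 63\right)^{2} = \left(3 \cdot 1 - 63\right)^{2} = \left(3 - 63\right)^{2} = \left(-60\right)^{2} = 3600$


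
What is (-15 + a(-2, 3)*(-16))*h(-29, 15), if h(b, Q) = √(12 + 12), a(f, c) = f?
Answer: 34*√6 ≈ 83.283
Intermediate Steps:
h(b, Q) = 2*√6 (h(b, Q) = √24 = 2*√6)
(-15 + a(-2, 3)*(-16))*h(-29, 15) = (-15 - 2*(-16))*(2*√6) = (-15 + 32)*(2*√6) = 17*(2*√6) = 34*√6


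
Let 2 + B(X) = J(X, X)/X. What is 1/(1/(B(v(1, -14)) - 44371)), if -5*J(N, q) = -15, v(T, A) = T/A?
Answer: -44415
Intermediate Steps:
J(N, q) = 3 (J(N, q) = -⅕*(-15) = 3)
B(X) = -2 + 3/X
1/(1/(B(v(1, -14)) - 44371)) = 1/(1/((-2 + 3/((1/(-14)))) - 44371)) = 1/(1/((-2 + 3/((1*(-1/14)))) - 44371)) = 1/(1/((-2 + 3/(-1/14)) - 44371)) = 1/(1/((-2 + 3*(-14)) - 44371)) = 1/(1/((-2 - 42) - 44371)) = 1/(1/(-44 - 44371)) = 1/(1/(-44415)) = 1/(-1/44415) = -44415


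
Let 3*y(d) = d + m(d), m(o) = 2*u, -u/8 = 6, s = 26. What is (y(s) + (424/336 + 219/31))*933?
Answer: -6076629/434 ≈ -14001.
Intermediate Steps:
u = -48 (u = -8*6 = -48)
m(o) = -96 (m(o) = 2*(-48) = -96)
y(d) = -32 + d/3 (y(d) = (d - 96)/3 = (-96 + d)/3 = -32 + d/3)
(y(s) + (424/336 + 219/31))*933 = ((-32 + (⅓)*26) + (424/336 + 219/31))*933 = ((-32 + 26/3) + (424*(1/336) + 219*(1/31)))*933 = (-70/3 + (53/42 + 219/31))*933 = (-70/3 + 10841/1302)*933 = -6513/434*933 = -6076629/434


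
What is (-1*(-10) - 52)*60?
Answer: -2520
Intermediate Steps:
(-1*(-10) - 52)*60 = (10 - 52)*60 = -42*60 = -2520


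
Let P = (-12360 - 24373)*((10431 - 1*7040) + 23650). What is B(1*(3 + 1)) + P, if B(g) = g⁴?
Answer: -993296797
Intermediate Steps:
P = -993297053 (P = -36733*((10431 - 7040) + 23650) = -36733*(3391 + 23650) = -36733*27041 = -993297053)
B(1*(3 + 1)) + P = (1*(3 + 1))⁴ - 993297053 = (1*4)⁴ - 993297053 = 4⁴ - 993297053 = 256 - 993297053 = -993296797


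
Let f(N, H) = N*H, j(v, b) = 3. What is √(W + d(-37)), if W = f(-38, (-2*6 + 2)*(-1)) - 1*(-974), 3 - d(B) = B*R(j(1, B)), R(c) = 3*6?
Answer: √1263 ≈ 35.539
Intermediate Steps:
f(N, H) = H*N
R(c) = 18
d(B) = 3 - 18*B (d(B) = 3 - B*18 = 3 - 18*B)
W = 594 (W = ((-2*6 + 2)*(-1))*(-38) - 1*(-974) = ((-12 + 2)*(-1))*(-38) + 974 = -10*(-1)*(-38) + 974 = 10*(-38) + 974 = -380 + 974 = 594)
√(W + d(-37)) = √(594 + (3 - 18*(-37))) = √(594 + (3 + 666)) = √(594 + 669) = √1263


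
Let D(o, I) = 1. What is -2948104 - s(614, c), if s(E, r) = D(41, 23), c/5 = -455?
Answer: -2948105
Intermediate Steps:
c = -2275 (c = 5*(-455) = -2275)
s(E, r) = 1
-2948104 - s(614, c) = -2948104 - 1*1 = -2948104 - 1 = -2948105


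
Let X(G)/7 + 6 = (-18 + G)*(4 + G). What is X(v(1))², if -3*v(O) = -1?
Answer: 27050401/81 ≈ 3.3396e+5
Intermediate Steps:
v(O) = ⅓ (v(O) = -⅓*(-1) = ⅓)
X(G) = -42 + 7*(-18 + G)*(4 + G) (X(G) = -42 + 7*((-18 + G)*(4 + G)) = -42 + 7*(-18 + G)*(4 + G))
X(v(1))² = (-546 - 98*⅓ + 7*(⅓)²)² = (-546 - 98/3 + 7*(⅑))² = (-546 - 98/3 + 7/9)² = (-5201/9)² = 27050401/81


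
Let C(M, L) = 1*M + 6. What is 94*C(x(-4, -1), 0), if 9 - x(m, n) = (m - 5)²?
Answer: -6204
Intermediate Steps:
x(m, n) = 9 - (-5 + m)² (x(m, n) = 9 - (m - 5)² = 9 - (-5 + m)²)
C(M, L) = 6 + M (C(M, L) = M + 6 = 6 + M)
94*C(x(-4, -1), 0) = 94*(6 + (9 - (-5 - 4)²)) = 94*(6 + (9 - 1*(-9)²)) = 94*(6 + (9 - 1*81)) = 94*(6 + (9 - 81)) = 94*(6 - 72) = 94*(-66) = -6204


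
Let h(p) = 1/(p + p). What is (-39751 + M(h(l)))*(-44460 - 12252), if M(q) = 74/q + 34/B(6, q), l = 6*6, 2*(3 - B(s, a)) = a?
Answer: 841119320904/431 ≈ 1.9516e+9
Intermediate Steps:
B(s, a) = 3 - a/2
l = 36
h(p) = 1/(2*p)
M(q) = 34/(3 - q/2) + 74/q (M(q) = 74/q + 34/(3 - q/2) = 34/(3 - q/2) + 74/q)
(-39751 + M(h(l)))*(-44460 - 12252) = (-39751 + 6*(-74 + (½)/36)/((((½)/36))*(-6 + (½)/36)))*(-44460 - 12252) = (-39751 + 6*(-74 + (½)*(1/36))/((((½)*(1/36)))*(-6 + (½)*(1/36))))*(-56712) = (-39751 + 6*(-74 + 1/72)/((1/72)*(-6 + 1/72)))*(-56712) = (-39751 + 6*72*(-5327/72)/(-431/72))*(-56712) = (-39751 + 6*72*(-72/431)*(-5327/72))*(-56712) = (-39751 + 2301264/431)*(-56712) = -14831417/431*(-56712) = 841119320904/431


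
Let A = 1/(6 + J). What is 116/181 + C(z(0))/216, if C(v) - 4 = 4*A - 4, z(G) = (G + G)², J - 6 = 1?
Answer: 81613/127062 ≈ 0.64231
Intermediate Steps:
J = 7 (J = 6 + 1 = 7)
z(G) = 4*G² (z(G) = (2*G)² = 4*G²)
A = 1/13 (A = 1/(6 + 7) = 1/13 ≈ 0.076923)
C(v) = 4/13 (C(v) = 4 + (4*(1/13) - 4) = 4 + (4/13 - 4) = 4 - 48/13 = 4/13)
116/181 + C(z(0))/216 = 116/181 + (4/13)/216 = 116*(1/181) + (4/13)*(1/216) = 116/181 + 1/702 = 81613/127062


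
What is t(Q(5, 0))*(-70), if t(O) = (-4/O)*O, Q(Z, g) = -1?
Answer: 280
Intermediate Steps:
t(O) = -4
t(Q(5, 0))*(-70) = -4*(-70) = 280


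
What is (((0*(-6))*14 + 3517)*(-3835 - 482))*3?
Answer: -45548667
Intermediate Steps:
(((0*(-6))*14 + 3517)*(-3835 - 482))*3 = ((0*14 + 3517)*(-4317))*3 = ((0 + 3517)*(-4317))*3 = (3517*(-4317))*3 = -15182889*3 = -45548667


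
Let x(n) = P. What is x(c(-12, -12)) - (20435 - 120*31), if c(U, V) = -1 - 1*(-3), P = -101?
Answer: -16816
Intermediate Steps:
c(U, V) = 2 (c(U, V) = -1 + 3 = 2)
x(n) = -101
x(c(-12, -12)) - (20435 - 120*31) = -101 - (20435 - 120*31) = -101 - (20435 - 1*3720) = -101 - (20435 - 3720) = -101 - 1*16715 = -101 - 16715 = -16816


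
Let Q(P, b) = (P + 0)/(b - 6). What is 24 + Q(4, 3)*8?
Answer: 40/3 ≈ 13.333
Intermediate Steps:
Q(P, b) = P/(-6 + b)
24 + Q(4, 3)*8 = 24 + (4/(-6 + 3))*8 = 24 + (4/(-3))*8 = 24 + (4*(-⅓))*8 = 24 - 4/3*8 = 24 - 32/3 = 40/3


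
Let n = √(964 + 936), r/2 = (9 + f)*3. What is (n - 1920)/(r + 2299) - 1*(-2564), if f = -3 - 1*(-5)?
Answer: 1212388/473 + 2*√19/473 ≈ 2563.2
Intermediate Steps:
f = 2 (f = -3 + 5 = 2)
r = 66 (r = 2*((9 + 2)*3) = 2*(11*3) = 2*33 = 66)
n = 10*√19 (n = √1900 = 10*√19 ≈ 43.589)
(n - 1920)/(r + 2299) - 1*(-2564) = (10*√19 - 1920)/(66 + 2299) - 1*(-2564) = (-1920 + 10*√19)/2365 + 2564 = (-1920 + 10*√19)*(1/2365) + 2564 = (-384/473 + 2*√19/473) + 2564 = 1212388/473 + 2*√19/473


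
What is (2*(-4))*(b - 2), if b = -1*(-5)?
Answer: -24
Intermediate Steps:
b = 5
(2*(-4))*(b - 2) = (2*(-4))*(5 - 2) = -8*3 = -24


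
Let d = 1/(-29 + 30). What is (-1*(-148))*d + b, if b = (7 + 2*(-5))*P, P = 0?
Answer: 148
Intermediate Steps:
b = 0 (b = (7 + 2*(-5))*0 = (7 - 10)*0 = -3*0 = 0)
d = 1 (d = 1/1 = 1)
(-1*(-148))*d + b = -1*(-148)*1 + 0 = 148*1 + 0 = 148 + 0 = 148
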